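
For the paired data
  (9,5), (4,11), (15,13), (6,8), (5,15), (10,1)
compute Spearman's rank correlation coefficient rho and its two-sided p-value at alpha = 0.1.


Step 1: Rank x and y separately (midranks; no ties here).
rank(x): 9->4, 4->1, 15->6, 6->3, 5->2, 10->5
rank(y): 5->2, 11->4, 13->5, 8->3, 15->6, 1->1
Step 2: d_i = R_x(i) - R_y(i); compute d_i^2.
  (4-2)^2=4, (1-4)^2=9, (6-5)^2=1, (3-3)^2=0, (2-6)^2=16, (5-1)^2=16
sum(d^2) = 46.
Step 3: rho = 1 - 6*46 / (6*(6^2 - 1)) = 1 - 276/210 = -0.314286.
Step 4: Under H0, t = rho * sqrt((n-2)/(1-rho^2)) = -0.6621 ~ t(4).
Step 5: Two-sided p-value from the t-distribution with 4 df = 0.544093.
Step 6: alpha = 0.1. fail to reject H0.

rho = -0.3143, p = 0.544093, fail to reject H0 at alpha = 0.1.


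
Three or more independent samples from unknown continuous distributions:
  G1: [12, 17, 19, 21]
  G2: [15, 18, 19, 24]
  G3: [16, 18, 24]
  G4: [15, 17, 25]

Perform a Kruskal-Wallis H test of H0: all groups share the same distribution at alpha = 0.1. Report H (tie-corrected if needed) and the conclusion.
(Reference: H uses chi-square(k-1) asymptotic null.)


Step 1: Combine all N = 14 observations and assign midranks.
sorted (value, group, rank): (12,G1,1), (15,G2,2.5), (15,G4,2.5), (16,G3,4), (17,G1,5.5), (17,G4,5.5), (18,G2,7.5), (18,G3,7.5), (19,G1,9.5), (19,G2,9.5), (21,G1,11), (24,G2,12.5), (24,G3,12.5), (25,G4,14)
Step 2: Sum ranks within each group.
R_1 = 27 (n_1 = 4)
R_2 = 32 (n_2 = 4)
R_3 = 24 (n_3 = 3)
R_4 = 22 (n_4 = 3)
Step 3: H = 12/(N(N+1)) * sum(R_i^2/n_i) - 3(N+1)
     = 12/(14*15) * (27^2/4 + 32^2/4 + 24^2/3 + 22^2/3) - 3*15
     = 0.057143 * 791.583 - 45
     = 0.233333.
Step 4: Ties present; correction factor C = 1 - 30/(14^3 - 14) = 0.989011. Corrected H = 0.233333 / 0.989011 = 0.235926.
Step 5: Under H0, H ~ chi^2(3); p-value = 0.971591.
Step 6: alpha = 0.1. fail to reject H0.

H = 0.2359, df = 3, p = 0.971591, fail to reject H0.


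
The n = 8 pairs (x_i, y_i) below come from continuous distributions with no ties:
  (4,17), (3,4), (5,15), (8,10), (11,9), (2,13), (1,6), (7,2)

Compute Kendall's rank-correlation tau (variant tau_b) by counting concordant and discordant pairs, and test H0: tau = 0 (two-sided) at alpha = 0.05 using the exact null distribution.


Step 1: Enumerate the 28 unordered pairs (i,j) with i<j and classify each by sign(x_j-x_i) * sign(y_j-y_i).
  (1,2):dx=-1,dy=-13->C; (1,3):dx=+1,dy=-2->D; (1,4):dx=+4,dy=-7->D; (1,5):dx=+7,dy=-8->D
  (1,6):dx=-2,dy=-4->C; (1,7):dx=-3,dy=-11->C; (1,8):dx=+3,dy=-15->D; (2,3):dx=+2,dy=+11->C
  (2,4):dx=+5,dy=+6->C; (2,5):dx=+8,dy=+5->C; (2,6):dx=-1,dy=+9->D; (2,7):dx=-2,dy=+2->D
  (2,8):dx=+4,dy=-2->D; (3,4):dx=+3,dy=-5->D; (3,5):dx=+6,dy=-6->D; (3,6):dx=-3,dy=-2->C
  (3,7):dx=-4,dy=-9->C; (3,8):dx=+2,dy=-13->D; (4,5):dx=+3,dy=-1->D; (4,6):dx=-6,dy=+3->D
  (4,7):dx=-7,dy=-4->C; (4,8):dx=-1,dy=-8->C; (5,6):dx=-9,dy=+4->D; (5,7):dx=-10,dy=-3->C
  (5,8):dx=-4,dy=-7->C; (6,7):dx=-1,dy=-7->C; (6,8):dx=+5,dy=-11->D; (7,8):dx=+6,dy=-4->D
Step 2: C = 13, D = 15, total pairs = 28.
Step 3: tau = (C - D)/(n(n-1)/2) = (13 - 15)/28 = -0.071429.
Step 4: Exact two-sided p-value (enumerate n! = 40320 permutations of y under H0): p = 0.904861.
Step 5: alpha = 0.05. fail to reject H0.

tau_b = -0.0714 (C=13, D=15), p = 0.904861, fail to reject H0.


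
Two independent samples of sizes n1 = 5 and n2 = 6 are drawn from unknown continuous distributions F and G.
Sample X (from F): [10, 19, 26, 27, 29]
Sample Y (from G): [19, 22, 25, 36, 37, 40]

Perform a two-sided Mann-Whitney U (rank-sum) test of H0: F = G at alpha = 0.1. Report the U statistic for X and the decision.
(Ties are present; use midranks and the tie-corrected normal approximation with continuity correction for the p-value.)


Step 1: Combine and sort all 11 observations; assign midranks.
sorted (value, group): (10,X), (19,X), (19,Y), (22,Y), (25,Y), (26,X), (27,X), (29,X), (36,Y), (37,Y), (40,Y)
ranks: 10->1, 19->2.5, 19->2.5, 22->4, 25->5, 26->6, 27->7, 29->8, 36->9, 37->10, 40->11
Step 2: Rank sum for X: R1 = 1 + 2.5 + 6 + 7 + 8 = 24.5.
Step 3: U_X = R1 - n1(n1+1)/2 = 24.5 - 5*6/2 = 24.5 - 15 = 9.5.
       U_Y = n1*n2 - U_X = 30 - 9.5 = 20.5.
Step 4: Ties are present, so use the tie-corrected normal approximation (with continuity correction) for the p-value.
Step 5: p-value = 0.360216; compare to alpha = 0.1. fail to reject H0.

U_X = 9.5, p = 0.360216, fail to reject H0 at alpha = 0.1.


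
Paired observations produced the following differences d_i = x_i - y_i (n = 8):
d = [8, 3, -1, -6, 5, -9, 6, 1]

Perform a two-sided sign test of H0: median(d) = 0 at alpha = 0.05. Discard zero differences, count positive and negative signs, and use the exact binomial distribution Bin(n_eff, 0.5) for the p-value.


Step 1: Discard zero differences. Original n = 8; n_eff = number of nonzero differences = 8.
Nonzero differences (with sign): +8, +3, -1, -6, +5, -9, +6, +1
Step 2: Count signs: positive = 5, negative = 3.
Step 3: Under H0: P(positive) = 0.5, so the number of positives S ~ Bin(8, 0.5).
Step 4: Two-sided exact p-value = sum of Bin(8,0.5) probabilities at or below the observed probability = 0.726562.
Step 5: alpha = 0.05. fail to reject H0.

n_eff = 8, pos = 5, neg = 3, p = 0.726562, fail to reject H0.


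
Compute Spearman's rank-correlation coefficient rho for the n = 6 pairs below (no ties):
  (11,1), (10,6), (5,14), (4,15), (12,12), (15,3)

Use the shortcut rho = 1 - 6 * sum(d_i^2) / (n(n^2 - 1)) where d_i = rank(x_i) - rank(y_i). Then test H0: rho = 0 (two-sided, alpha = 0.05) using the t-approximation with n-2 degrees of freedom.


Step 1: Rank x and y separately (midranks; no ties here).
rank(x): 11->4, 10->3, 5->2, 4->1, 12->5, 15->6
rank(y): 1->1, 6->3, 14->5, 15->6, 12->4, 3->2
Step 2: d_i = R_x(i) - R_y(i); compute d_i^2.
  (4-1)^2=9, (3-3)^2=0, (2-5)^2=9, (1-6)^2=25, (5-4)^2=1, (6-2)^2=16
sum(d^2) = 60.
Step 3: rho = 1 - 6*60 / (6*(6^2 - 1)) = 1 - 360/210 = -0.714286.
Step 4: Under H0, t = rho * sqrt((n-2)/(1-rho^2)) = -2.0412 ~ t(4).
Step 5: Two-sided p-value from the t-distribution with 4 df = 0.110787.
Step 6: alpha = 0.05. fail to reject H0.

rho = -0.7143, p = 0.110787, fail to reject H0 at alpha = 0.05.


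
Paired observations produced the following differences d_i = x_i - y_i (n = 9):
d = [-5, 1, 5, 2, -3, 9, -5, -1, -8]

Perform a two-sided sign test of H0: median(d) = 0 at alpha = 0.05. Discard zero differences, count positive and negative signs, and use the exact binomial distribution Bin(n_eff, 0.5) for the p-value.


Step 1: Discard zero differences. Original n = 9; n_eff = number of nonzero differences = 9.
Nonzero differences (with sign): -5, +1, +5, +2, -3, +9, -5, -1, -8
Step 2: Count signs: positive = 4, negative = 5.
Step 3: Under H0: P(positive) = 0.5, so the number of positives S ~ Bin(9, 0.5).
Step 4: Two-sided exact p-value = sum of Bin(9,0.5) probabilities at or below the observed probability = 1.000000.
Step 5: alpha = 0.05. fail to reject H0.

n_eff = 9, pos = 4, neg = 5, p = 1.000000, fail to reject H0.


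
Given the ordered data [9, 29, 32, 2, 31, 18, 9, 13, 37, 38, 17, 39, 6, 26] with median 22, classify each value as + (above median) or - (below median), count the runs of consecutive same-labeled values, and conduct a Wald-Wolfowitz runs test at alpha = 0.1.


Step 1: Compute median = 22; label A = above, B = below.
Labels in order: BAABABBBAABABA  (n_A = 7, n_B = 7)
Step 2: Count runs R = 10.
Step 3: Under H0 (random ordering), E[R] = 2*n_A*n_B/(n_A+n_B) + 1 = 2*7*7/14 + 1 = 8.0000.
        Var[R] = 2*n_A*n_B*(2*n_A*n_B - n_A - n_B) / ((n_A+n_B)^2 * (n_A+n_B-1)) = 8232/2548 = 3.2308.
        SD[R] = 1.7974.
Step 4: Continuity-corrected z = (R - 0.5 - E[R]) / SD[R] = (10 - 0.5 - 8.0000) / 1.7974 = 0.8345.
Step 5: Two-sided p-value via normal approximation = 2*(1 - Phi(|z|)) = 0.403986.
Step 6: alpha = 0.1. fail to reject H0.

R = 10, z = 0.8345, p = 0.403986, fail to reject H0.


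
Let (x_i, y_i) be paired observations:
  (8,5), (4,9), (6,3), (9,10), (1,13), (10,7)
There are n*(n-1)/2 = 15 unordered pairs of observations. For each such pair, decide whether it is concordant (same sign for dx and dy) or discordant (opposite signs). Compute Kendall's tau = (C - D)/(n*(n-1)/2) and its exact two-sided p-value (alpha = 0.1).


Step 1: Enumerate the 15 unordered pairs (i,j) with i<j and classify each by sign(x_j-x_i) * sign(y_j-y_i).
  (1,2):dx=-4,dy=+4->D; (1,3):dx=-2,dy=-2->C; (1,4):dx=+1,dy=+5->C; (1,5):dx=-7,dy=+8->D
  (1,6):dx=+2,dy=+2->C; (2,3):dx=+2,dy=-6->D; (2,4):dx=+5,dy=+1->C; (2,5):dx=-3,dy=+4->D
  (2,6):dx=+6,dy=-2->D; (3,4):dx=+3,dy=+7->C; (3,5):dx=-5,dy=+10->D; (3,6):dx=+4,dy=+4->C
  (4,5):dx=-8,dy=+3->D; (4,6):dx=+1,dy=-3->D; (5,6):dx=+9,dy=-6->D
Step 2: C = 6, D = 9, total pairs = 15.
Step 3: tau = (C - D)/(n(n-1)/2) = (6 - 9)/15 = -0.200000.
Step 4: Exact two-sided p-value (enumerate n! = 720 permutations of y under H0): p = 0.719444.
Step 5: alpha = 0.1. fail to reject H0.

tau_b = -0.2000 (C=6, D=9), p = 0.719444, fail to reject H0.


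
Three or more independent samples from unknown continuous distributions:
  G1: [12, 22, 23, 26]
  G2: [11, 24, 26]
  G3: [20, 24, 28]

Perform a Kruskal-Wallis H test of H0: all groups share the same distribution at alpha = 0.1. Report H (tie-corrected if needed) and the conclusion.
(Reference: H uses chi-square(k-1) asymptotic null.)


Step 1: Combine all N = 10 observations and assign midranks.
sorted (value, group, rank): (11,G2,1), (12,G1,2), (20,G3,3), (22,G1,4), (23,G1,5), (24,G2,6.5), (24,G3,6.5), (26,G1,8.5), (26,G2,8.5), (28,G3,10)
Step 2: Sum ranks within each group.
R_1 = 19.5 (n_1 = 4)
R_2 = 16 (n_2 = 3)
R_3 = 19.5 (n_3 = 3)
Step 3: H = 12/(N(N+1)) * sum(R_i^2/n_i) - 3(N+1)
     = 12/(10*11) * (19.5^2/4 + 16^2/3 + 19.5^2/3) - 3*11
     = 0.109091 * 307.146 - 33
     = 0.506818.
Step 4: Ties present; correction factor C = 1 - 12/(10^3 - 10) = 0.987879. Corrected H = 0.506818 / 0.987879 = 0.513037.
Step 5: Under H0, H ~ chi^2(2); p-value = 0.773741.
Step 6: alpha = 0.1. fail to reject H0.

H = 0.5130, df = 2, p = 0.773741, fail to reject H0.


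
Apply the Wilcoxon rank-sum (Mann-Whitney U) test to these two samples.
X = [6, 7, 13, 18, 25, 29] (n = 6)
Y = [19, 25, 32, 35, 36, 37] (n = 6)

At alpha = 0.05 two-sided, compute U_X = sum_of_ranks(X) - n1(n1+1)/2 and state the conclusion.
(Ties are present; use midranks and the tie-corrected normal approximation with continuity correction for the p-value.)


Step 1: Combine and sort all 12 observations; assign midranks.
sorted (value, group): (6,X), (7,X), (13,X), (18,X), (19,Y), (25,X), (25,Y), (29,X), (32,Y), (35,Y), (36,Y), (37,Y)
ranks: 6->1, 7->2, 13->3, 18->4, 19->5, 25->6.5, 25->6.5, 29->8, 32->9, 35->10, 36->11, 37->12
Step 2: Rank sum for X: R1 = 1 + 2 + 3 + 4 + 6.5 + 8 = 24.5.
Step 3: U_X = R1 - n1(n1+1)/2 = 24.5 - 6*7/2 = 24.5 - 21 = 3.5.
       U_Y = n1*n2 - U_X = 36 - 3.5 = 32.5.
Step 4: Ties are present, so use the tie-corrected normal approximation (with continuity correction) for the p-value.
Step 5: p-value = 0.024722; compare to alpha = 0.05. reject H0.

U_X = 3.5, p = 0.024722, reject H0 at alpha = 0.05.


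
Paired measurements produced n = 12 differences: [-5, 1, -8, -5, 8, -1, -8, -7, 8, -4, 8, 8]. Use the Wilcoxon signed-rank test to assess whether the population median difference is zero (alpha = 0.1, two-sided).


Step 1: Drop any zero differences (none here) and take |d_i|.
|d| = [5, 1, 8, 5, 8, 1, 8, 7, 8, 4, 8, 8]
Step 2: Midrank |d_i| (ties get averaged ranks).
ranks: |5|->4.5, |1|->1.5, |8|->9.5, |5|->4.5, |8|->9.5, |1|->1.5, |8|->9.5, |7|->6, |8|->9.5, |4|->3, |8|->9.5, |8|->9.5
Step 3: Attach original signs; sum ranks with positive sign and with negative sign.
W+ = 1.5 + 9.5 + 9.5 + 9.5 + 9.5 = 39.5
W- = 4.5 + 9.5 + 4.5 + 1.5 + 9.5 + 6 + 3 = 38.5
(Check: W+ + W- = 78 should equal n(n+1)/2 = 78.)
Step 4: Test statistic W = min(W+, W-) = 38.5.
Step 5: Ties in |d|, so use the tie-corrected normal approximation.
        E[W] = n(n+1)/4 = 12*13/4 = 39.
        Tie groups: |d|=1 (t=2), |d|=5 (t=2), |d|=8 (t=6); sum(t^3 - t) = 222.
        Var[W] = n(n+1)(2n+1)/24 - sum(t^3-t)/48 = 3900/24 - 222/48 = 157.875.
        z = (W - E[W]) / sqrt(Var[W]) = (38.5 - 39) / 12.5648 = -0.0398.
        Two-sided p = 2*Phi(z) = 0.968258.
Step 6: alpha = 0.1. fail to reject H0.

W+ = 39.5, W- = 38.5, W = min = 38.5, p = 0.968258, fail to reject H0.


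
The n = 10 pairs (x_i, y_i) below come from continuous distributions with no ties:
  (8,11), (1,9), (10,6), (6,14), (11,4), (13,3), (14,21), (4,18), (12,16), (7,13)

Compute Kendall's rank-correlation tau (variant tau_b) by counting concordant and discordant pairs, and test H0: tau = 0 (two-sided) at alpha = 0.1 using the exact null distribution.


Step 1: Enumerate the 45 unordered pairs (i,j) with i<j and classify each by sign(x_j-x_i) * sign(y_j-y_i).
  (1,2):dx=-7,dy=-2->C; (1,3):dx=+2,dy=-5->D; (1,4):dx=-2,dy=+3->D; (1,5):dx=+3,dy=-7->D
  (1,6):dx=+5,dy=-8->D; (1,7):dx=+6,dy=+10->C; (1,8):dx=-4,dy=+7->D; (1,9):dx=+4,dy=+5->C
  (1,10):dx=-1,dy=+2->D; (2,3):dx=+9,dy=-3->D; (2,4):dx=+5,dy=+5->C; (2,5):dx=+10,dy=-5->D
  (2,6):dx=+12,dy=-6->D; (2,7):dx=+13,dy=+12->C; (2,8):dx=+3,dy=+9->C; (2,9):dx=+11,dy=+7->C
  (2,10):dx=+6,dy=+4->C; (3,4):dx=-4,dy=+8->D; (3,5):dx=+1,dy=-2->D; (3,6):dx=+3,dy=-3->D
  (3,7):dx=+4,dy=+15->C; (3,8):dx=-6,dy=+12->D; (3,9):dx=+2,dy=+10->C; (3,10):dx=-3,dy=+7->D
  (4,5):dx=+5,dy=-10->D; (4,6):dx=+7,dy=-11->D; (4,7):dx=+8,dy=+7->C; (4,8):dx=-2,dy=+4->D
  (4,9):dx=+6,dy=+2->C; (4,10):dx=+1,dy=-1->D; (5,6):dx=+2,dy=-1->D; (5,7):dx=+3,dy=+17->C
  (5,8):dx=-7,dy=+14->D; (5,9):dx=+1,dy=+12->C; (5,10):dx=-4,dy=+9->D; (6,7):dx=+1,dy=+18->C
  (6,8):dx=-9,dy=+15->D; (6,9):dx=-1,dy=+13->D; (6,10):dx=-6,dy=+10->D; (7,8):dx=-10,dy=-3->C
  (7,9):dx=-2,dy=-5->C; (7,10):dx=-7,dy=-8->C; (8,9):dx=+8,dy=-2->D; (8,10):dx=+3,dy=-5->D
  (9,10):dx=-5,dy=-3->C
Step 2: C = 19, D = 26, total pairs = 45.
Step 3: tau = (C - D)/(n(n-1)/2) = (19 - 26)/45 = -0.155556.
Step 4: Exact two-sided p-value (enumerate n! = 3628800 permutations of y under H0): p = 0.600654.
Step 5: alpha = 0.1. fail to reject H0.

tau_b = -0.1556 (C=19, D=26), p = 0.600654, fail to reject H0.


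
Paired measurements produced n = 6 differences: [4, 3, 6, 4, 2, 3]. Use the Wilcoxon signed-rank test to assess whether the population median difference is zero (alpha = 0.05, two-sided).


Step 1: Drop any zero differences (none here) and take |d_i|.
|d| = [4, 3, 6, 4, 2, 3]
Step 2: Midrank |d_i| (ties get averaged ranks).
ranks: |4|->4.5, |3|->2.5, |6|->6, |4|->4.5, |2|->1, |3|->2.5
Step 3: Attach original signs; sum ranks with positive sign and with negative sign.
W+ = 4.5 + 2.5 + 6 + 4.5 + 1 + 2.5 = 21
W- = 0 = 0
(Check: W+ + W- = 21 should equal n(n+1)/2 = 21.)
Step 4: Test statistic W = min(W+, W-) = 0.
Step 5: Ties in |d|, so use the tie-corrected normal approximation.
        E[W] = n(n+1)/4 = 6*7/4 = 10.5.
        Tie groups: |d|=3 (t=2), |d|=4 (t=2); sum(t^3 - t) = 12.
        Var[W] = n(n+1)(2n+1)/24 - sum(t^3-t)/48 = 546/24 - 12/48 = 22.5.
        z = (W - E[W]) / sqrt(Var[W]) = (0 - 10.5) / 4.7434 = -2.2136.
        Two-sided p = 2*Phi(z) = 0.026857.
Step 6: alpha = 0.05. reject H0.

W+ = 21, W- = 0, W = min = 0, p = 0.026857, reject H0.


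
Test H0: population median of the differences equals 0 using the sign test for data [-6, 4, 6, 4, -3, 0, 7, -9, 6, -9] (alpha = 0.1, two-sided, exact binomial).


Step 1: Discard zero differences. Original n = 10; n_eff = number of nonzero differences = 9.
Nonzero differences (with sign): -6, +4, +6, +4, -3, +7, -9, +6, -9
Step 2: Count signs: positive = 5, negative = 4.
Step 3: Under H0: P(positive) = 0.5, so the number of positives S ~ Bin(9, 0.5).
Step 4: Two-sided exact p-value = sum of Bin(9,0.5) probabilities at or below the observed probability = 1.000000.
Step 5: alpha = 0.1. fail to reject H0.

n_eff = 9, pos = 5, neg = 4, p = 1.000000, fail to reject H0.


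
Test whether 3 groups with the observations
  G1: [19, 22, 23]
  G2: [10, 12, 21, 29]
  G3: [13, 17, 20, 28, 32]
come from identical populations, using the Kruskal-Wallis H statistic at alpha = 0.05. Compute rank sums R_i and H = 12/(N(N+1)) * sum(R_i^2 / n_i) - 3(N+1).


Step 1: Combine all N = 12 observations and assign midranks.
sorted (value, group, rank): (10,G2,1), (12,G2,2), (13,G3,3), (17,G3,4), (19,G1,5), (20,G3,6), (21,G2,7), (22,G1,8), (23,G1,9), (28,G3,10), (29,G2,11), (32,G3,12)
Step 2: Sum ranks within each group.
R_1 = 22 (n_1 = 3)
R_2 = 21 (n_2 = 4)
R_3 = 35 (n_3 = 5)
Step 3: H = 12/(N(N+1)) * sum(R_i^2/n_i) - 3(N+1)
     = 12/(12*13) * (22^2/3 + 21^2/4 + 35^2/5) - 3*13
     = 0.076923 * 516.583 - 39
     = 0.737179.
Step 4: No ties, so H is used without correction.
Step 5: Under H0, H ~ chi^2(2); p-value = 0.691709.
Step 6: alpha = 0.05. fail to reject H0.

H = 0.7372, df = 2, p = 0.691709, fail to reject H0.


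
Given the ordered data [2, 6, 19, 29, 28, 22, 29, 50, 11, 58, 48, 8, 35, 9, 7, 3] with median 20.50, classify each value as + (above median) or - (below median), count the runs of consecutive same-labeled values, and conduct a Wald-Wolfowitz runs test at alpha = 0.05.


Step 1: Compute median = 20.50; label A = above, B = below.
Labels in order: BBBAAAAABAABABBB  (n_A = 8, n_B = 8)
Step 2: Count runs R = 7.
Step 3: Under H0 (random ordering), E[R] = 2*n_A*n_B/(n_A+n_B) + 1 = 2*8*8/16 + 1 = 9.0000.
        Var[R] = 2*n_A*n_B*(2*n_A*n_B - n_A - n_B) / ((n_A+n_B)^2 * (n_A+n_B-1)) = 14336/3840 = 3.7333.
        SD[R] = 1.9322.
Step 4: Continuity-corrected z = (R + 0.5 - E[R]) / SD[R] = (7 + 0.5 - 9.0000) / 1.9322 = -0.7763.
Step 5: Two-sided p-value via normal approximation = 2*(1 - Phi(|z|)) = 0.437558.
Step 6: alpha = 0.05. fail to reject H0.

R = 7, z = -0.7763, p = 0.437558, fail to reject H0.


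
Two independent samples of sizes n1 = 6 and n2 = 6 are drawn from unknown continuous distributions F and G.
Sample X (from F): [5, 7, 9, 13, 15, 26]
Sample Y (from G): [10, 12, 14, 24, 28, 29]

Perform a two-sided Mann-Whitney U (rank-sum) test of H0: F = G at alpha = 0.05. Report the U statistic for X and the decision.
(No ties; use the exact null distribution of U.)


Step 1: Combine and sort all 12 observations; assign midranks.
sorted (value, group): (5,X), (7,X), (9,X), (10,Y), (12,Y), (13,X), (14,Y), (15,X), (24,Y), (26,X), (28,Y), (29,Y)
ranks: 5->1, 7->2, 9->3, 10->4, 12->5, 13->6, 14->7, 15->8, 24->9, 26->10, 28->11, 29->12
Step 2: Rank sum for X: R1 = 1 + 2 + 3 + 6 + 8 + 10 = 30.
Step 3: U_X = R1 - n1(n1+1)/2 = 30 - 6*7/2 = 30 - 21 = 9.
       U_Y = n1*n2 - U_X = 36 - 9 = 27.
Step 4: No ties, so the exact null distribution of U (based on enumerating the C(12,6) = 924 equally likely rank assignments) gives the two-sided p-value.
Step 5: p-value = 0.179654; compare to alpha = 0.05. fail to reject H0.

U_X = 9, p = 0.179654, fail to reject H0 at alpha = 0.05.


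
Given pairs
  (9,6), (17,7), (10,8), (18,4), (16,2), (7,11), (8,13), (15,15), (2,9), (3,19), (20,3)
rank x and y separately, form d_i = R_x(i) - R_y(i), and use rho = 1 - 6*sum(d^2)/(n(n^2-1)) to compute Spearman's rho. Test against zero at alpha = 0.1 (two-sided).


Step 1: Rank x and y separately (midranks; no ties here).
rank(x): 9->5, 17->9, 10->6, 18->10, 16->8, 7->3, 8->4, 15->7, 2->1, 3->2, 20->11
rank(y): 6->4, 7->5, 8->6, 4->3, 2->1, 11->8, 13->9, 15->10, 9->7, 19->11, 3->2
Step 2: d_i = R_x(i) - R_y(i); compute d_i^2.
  (5-4)^2=1, (9-5)^2=16, (6-6)^2=0, (10-3)^2=49, (8-1)^2=49, (3-8)^2=25, (4-9)^2=25, (7-10)^2=9, (1-7)^2=36, (2-11)^2=81, (11-2)^2=81
sum(d^2) = 372.
Step 3: rho = 1 - 6*372 / (11*(11^2 - 1)) = 1 - 2232/1320 = -0.690909.
Step 4: Under H0, t = rho * sqrt((n-2)/(1-rho^2)) = -2.8671 ~ t(9).
Step 5: Two-sided p-value from the t-distribution with 9 df = 0.018565.
Step 6: alpha = 0.1. reject H0.

rho = -0.6909, p = 0.018565, reject H0 at alpha = 0.1.


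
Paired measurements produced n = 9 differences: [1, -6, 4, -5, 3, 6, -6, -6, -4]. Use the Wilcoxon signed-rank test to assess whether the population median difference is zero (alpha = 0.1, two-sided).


Step 1: Drop any zero differences (none here) and take |d_i|.
|d| = [1, 6, 4, 5, 3, 6, 6, 6, 4]
Step 2: Midrank |d_i| (ties get averaged ranks).
ranks: |1|->1, |6|->7.5, |4|->3.5, |5|->5, |3|->2, |6|->7.5, |6|->7.5, |6|->7.5, |4|->3.5
Step 3: Attach original signs; sum ranks with positive sign and with negative sign.
W+ = 1 + 3.5 + 2 + 7.5 = 14
W- = 7.5 + 5 + 7.5 + 7.5 + 3.5 = 31
(Check: W+ + W- = 45 should equal n(n+1)/2 = 45.)
Step 4: Test statistic W = min(W+, W-) = 14.
Step 5: Ties in |d|, so use the tie-corrected normal approximation.
        E[W] = n(n+1)/4 = 9*10/4 = 22.5.
        Tie groups: |d|=4 (t=2), |d|=6 (t=4); sum(t^3 - t) = 66.
        Var[W] = n(n+1)(2n+1)/24 - sum(t^3-t)/48 = 1710/24 - 66/48 = 69.875.
        z = (W - E[W]) / sqrt(Var[W]) = (14 - 22.5) / 8.3591 = -1.0169.
        Two-sided p = 2*Phi(z) = 0.309224.
Step 6: alpha = 0.1. fail to reject H0.

W+ = 14, W- = 31, W = min = 14, p = 0.309224, fail to reject H0.


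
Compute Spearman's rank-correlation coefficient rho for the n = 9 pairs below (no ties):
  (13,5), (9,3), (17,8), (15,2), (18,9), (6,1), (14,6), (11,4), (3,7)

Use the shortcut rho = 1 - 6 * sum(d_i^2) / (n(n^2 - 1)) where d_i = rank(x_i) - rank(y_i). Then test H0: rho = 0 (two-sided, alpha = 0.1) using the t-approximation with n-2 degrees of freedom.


Step 1: Rank x and y separately (midranks; no ties here).
rank(x): 13->5, 9->3, 17->8, 15->7, 18->9, 6->2, 14->6, 11->4, 3->1
rank(y): 5->5, 3->3, 8->8, 2->2, 9->9, 1->1, 6->6, 4->4, 7->7
Step 2: d_i = R_x(i) - R_y(i); compute d_i^2.
  (5-5)^2=0, (3-3)^2=0, (8-8)^2=0, (7-2)^2=25, (9-9)^2=0, (2-1)^2=1, (6-6)^2=0, (4-4)^2=0, (1-7)^2=36
sum(d^2) = 62.
Step 3: rho = 1 - 6*62 / (9*(9^2 - 1)) = 1 - 372/720 = 0.483333.
Step 4: Under H0, t = rho * sqrt((n-2)/(1-rho^2)) = 1.4607 ~ t(7).
Step 5: Two-sided p-value from the t-distribution with 7 df = 0.187470.
Step 6: alpha = 0.1. fail to reject H0.

rho = 0.4833, p = 0.187470, fail to reject H0 at alpha = 0.1.


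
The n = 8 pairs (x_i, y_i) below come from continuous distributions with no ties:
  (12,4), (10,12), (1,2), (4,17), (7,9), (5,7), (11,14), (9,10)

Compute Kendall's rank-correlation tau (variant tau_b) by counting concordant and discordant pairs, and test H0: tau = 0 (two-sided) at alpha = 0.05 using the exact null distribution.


Step 1: Enumerate the 28 unordered pairs (i,j) with i<j and classify each by sign(x_j-x_i) * sign(y_j-y_i).
  (1,2):dx=-2,dy=+8->D; (1,3):dx=-11,dy=-2->C; (1,4):dx=-8,dy=+13->D; (1,5):dx=-5,dy=+5->D
  (1,6):dx=-7,dy=+3->D; (1,7):dx=-1,dy=+10->D; (1,8):dx=-3,dy=+6->D; (2,3):dx=-9,dy=-10->C
  (2,4):dx=-6,dy=+5->D; (2,5):dx=-3,dy=-3->C; (2,6):dx=-5,dy=-5->C; (2,7):dx=+1,dy=+2->C
  (2,8):dx=-1,dy=-2->C; (3,4):dx=+3,dy=+15->C; (3,5):dx=+6,dy=+7->C; (3,6):dx=+4,dy=+5->C
  (3,7):dx=+10,dy=+12->C; (3,8):dx=+8,dy=+8->C; (4,5):dx=+3,dy=-8->D; (4,6):dx=+1,dy=-10->D
  (4,7):dx=+7,dy=-3->D; (4,8):dx=+5,dy=-7->D; (5,6):dx=-2,dy=-2->C; (5,7):dx=+4,dy=+5->C
  (5,8):dx=+2,dy=+1->C; (6,7):dx=+6,dy=+7->C; (6,8):dx=+4,dy=+3->C; (7,8):dx=-2,dy=-4->C
Step 2: C = 17, D = 11, total pairs = 28.
Step 3: tau = (C - D)/(n(n-1)/2) = (17 - 11)/28 = 0.214286.
Step 4: Exact two-sided p-value (enumerate n! = 40320 permutations of y under H0): p = 0.548413.
Step 5: alpha = 0.05. fail to reject H0.

tau_b = 0.2143 (C=17, D=11), p = 0.548413, fail to reject H0.


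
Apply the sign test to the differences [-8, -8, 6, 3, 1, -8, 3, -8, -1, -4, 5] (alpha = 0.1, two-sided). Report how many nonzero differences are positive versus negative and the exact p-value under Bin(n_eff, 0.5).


Step 1: Discard zero differences. Original n = 11; n_eff = number of nonzero differences = 11.
Nonzero differences (with sign): -8, -8, +6, +3, +1, -8, +3, -8, -1, -4, +5
Step 2: Count signs: positive = 5, negative = 6.
Step 3: Under H0: P(positive) = 0.5, so the number of positives S ~ Bin(11, 0.5).
Step 4: Two-sided exact p-value = sum of Bin(11,0.5) probabilities at or below the observed probability = 1.000000.
Step 5: alpha = 0.1. fail to reject H0.

n_eff = 11, pos = 5, neg = 6, p = 1.000000, fail to reject H0.


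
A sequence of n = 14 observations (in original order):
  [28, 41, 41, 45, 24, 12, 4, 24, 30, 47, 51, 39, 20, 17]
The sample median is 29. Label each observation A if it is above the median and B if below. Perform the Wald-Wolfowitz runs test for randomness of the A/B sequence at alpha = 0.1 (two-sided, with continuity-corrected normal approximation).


Step 1: Compute median = 29; label A = above, B = below.
Labels in order: BAAABBBBAAAABB  (n_A = 7, n_B = 7)
Step 2: Count runs R = 5.
Step 3: Under H0 (random ordering), E[R] = 2*n_A*n_B/(n_A+n_B) + 1 = 2*7*7/14 + 1 = 8.0000.
        Var[R] = 2*n_A*n_B*(2*n_A*n_B - n_A - n_B) / ((n_A+n_B)^2 * (n_A+n_B-1)) = 8232/2548 = 3.2308.
        SD[R] = 1.7974.
Step 4: Continuity-corrected z = (R + 0.5 - E[R]) / SD[R] = (5 + 0.5 - 8.0000) / 1.7974 = -1.3909.
Step 5: Two-sided p-value via normal approximation = 2*(1 - Phi(|z|)) = 0.164264.
Step 6: alpha = 0.1. fail to reject H0.

R = 5, z = -1.3909, p = 0.164264, fail to reject H0.


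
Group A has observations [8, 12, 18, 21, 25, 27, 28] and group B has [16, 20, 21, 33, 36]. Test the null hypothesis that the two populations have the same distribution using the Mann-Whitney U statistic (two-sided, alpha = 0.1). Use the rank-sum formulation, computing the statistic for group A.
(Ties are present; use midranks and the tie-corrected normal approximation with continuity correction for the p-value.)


Step 1: Combine and sort all 12 observations; assign midranks.
sorted (value, group): (8,X), (12,X), (16,Y), (18,X), (20,Y), (21,X), (21,Y), (25,X), (27,X), (28,X), (33,Y), (36,Y)
ranks: 8->1, 12->2, 16->3, 18->4, 20->5, 21->6.5, 21->6.5, 25->8, 27->9, 28->10, 33->11, 36->12
Step 2: Rank sum for X: R1 = 1 + 2 + 4 + 6.5 + 8 + 9 + 10 = 40.5.
Step 3: U_X = R1 - n1(n1+1)/2 = 40.5 - 7*8/2 = 40.5 - 28 = 12.5.
       U_Y = n1*n2 - U_X = 35 - 12.5 = 22.5.
Step 4: Ties are present, so use the tie-corrected normal approximation (with continuity correction) for the p-value.
Step 5: p-value = 0.464120; compare to alpha = 0.1. fail to reject H0.

U_X = 12.5, p = 0.464120, fail to reject H0 at alpha = 0.1.


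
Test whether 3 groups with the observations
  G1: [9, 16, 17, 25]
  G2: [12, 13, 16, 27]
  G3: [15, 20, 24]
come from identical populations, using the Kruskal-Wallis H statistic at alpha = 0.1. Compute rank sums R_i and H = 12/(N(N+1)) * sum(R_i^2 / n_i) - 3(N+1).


Step 1: Combine all N = 11 observations and assign midranks.
sorted (value, group, rank): (9,G1,1), (12,G2,2), (13,G2,3), (15,G3,4), (16,G1,5.5), (16,G2,5.5), (17,G1,7), (20,G3,8), (24,G3,9), (25,G1,10), (27,G2,11)
Step 2: Sum ranks within each group.
R_1 = 23.5 (n_1 = 4)
R_2 = 21.5 (n_2 = 4)
R_3 = 21 (n_3 = 3)
Step 3: H = 12/(N(N+1)) * sum(R_i^2/n_i) - 3(N+1)
     = 12/(11*12) * (23.5^2/4 + 21.5^2/4 + 21^2/3) - 3*12
     = 0.090909 * 400.625 - 36
     = 0.420455.
Step 4: Ties present; correction factor C = 1 - 6/(11^3 - 11) = 0.995455. Corrected H = 0.420455 / 0.995455 = 0.422374.
Step 5: Under H0, H ~ chi^2(2); p-value = 0.809622.
Step 6: alpha = 0.1. fail to reject H0.

H = 0.4224, df = 2, p = 0.809622, fail to reject H0.


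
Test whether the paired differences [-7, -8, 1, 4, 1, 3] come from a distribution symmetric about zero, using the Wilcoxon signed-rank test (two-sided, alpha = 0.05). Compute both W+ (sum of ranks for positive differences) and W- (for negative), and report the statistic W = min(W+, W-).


Step 1: Drop any zero differences (none here) and take |d_i|.
|d| = [7, 8, 1, 4, 1, 3]
Step 2: Midrank |d_i| (ties get averaged ranks).
ranks: |7|->5, |8|->6, |1|->1.5, |4|->4, |1|->1.5, |3|->3
Step 3: Attach original signs; sum ranks with positive sign and with negative sign.
W+ = 1.5 + 4 + 1.5 + 3 = 10
W- = 5 + 6 = 11
(Check: W+ + W- = 21 should equal n(n+1)/2 = 21.)
Step 4: Test statistic W = min(W+, W-) = 10.
Step 5: Ties in |d|, so use the tie-corrected normal approximation.
        E[W] = n(n+1)/4 = 6*7/4 = 10.5.
        Tie groups: |d|=1 (t=2); sum(t^3 - t) = 6.
        Var[W] = n(n+1)(2n+1)/24 - sum(t^3-t)/48 = 546/24 - 6/48 = 22.625.
        z = (W - E[W]) / sqrt(Var[W]) = (10 - 10.5) / 4.7566 = -0.1051.
        Two-sided p = 2*Phi(z) = 0.916282.
Step 6: alpha = 0.05. fail to reject H0.

W+ = 10, W- = 11, W = min = 10, p = 0.916282, fail to reject H0.


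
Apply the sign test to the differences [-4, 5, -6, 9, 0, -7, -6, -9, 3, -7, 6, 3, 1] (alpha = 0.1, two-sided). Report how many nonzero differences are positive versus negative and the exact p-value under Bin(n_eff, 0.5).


Step 1: Discard zero differences. Original n = 13; n_eff = number of nonzero differences = 12.
Nonzero differences (with sign): -4, +5, -6, +9, -7, -6, -9, +3, -7, +6, +3, +1
Step 2: Count signs: positive = 6, negative = 6.
Step 3: Under H0: P(positive) = 0.5, so the number of positives S ~ Bin(12, 0.5).
Step 4: Two-sided exact p-value = sum of Bin(12,0.5) probabilities at or below the observed probability = 1.000000.
Step 5: alpha = 0.1. fail to reject H0.

n_eff = 12, pos = 6, neg = 6, p = 1.000000, fail to reject H0.


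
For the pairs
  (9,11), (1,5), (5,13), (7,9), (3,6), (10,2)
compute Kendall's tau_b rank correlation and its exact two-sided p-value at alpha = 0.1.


Step 1: Enumerate the 15 unordered pairs (i,j) with i<j and classify each by sign(x_j-x_i) * sign(y_j-y_i).
  (1,2):dx=-8,dy=-6->C; (1,3):dx=-4,dy=+2->D; (1,4):dx=-2,dy=-2->C; (1,5):dx=-6,dy=-5->C
  (1,6):dx=+1,dy=-9->D; (2,3):dx=+4,dy=+8->C; (2,4):dx=+6,dy=+4->C; (2,5):dx=+2,dy=+1->C
  (2,6):dx=+9,dy=-3->D; (3,4):dx=+2,dy=-4->D; (3,5):dx=-2,dy=-7->C; (3,6):dx=+5,dy=-11->D
  (4,5):dx=-4,dy=-3->C; (4,6):dx=+3,dy=-7->D; (5,6):dx=+7,dy=-4->D
Step 2: C = 8, D = 7, total pairs = 15.
Step 3: tau = (C - D)/(n(n-1)/2) = (8 - 7)/15 = 0.066667.
Step 4: Exact two-sided p-value (enumerate n! = 720 permutations of y under H0): p = 1.000000.
Step 5: alpha = 0.1. fail to reject H0.

tau_b = 0.0667 (C=8, D=7), p = 1.000000, fail to reject H0.


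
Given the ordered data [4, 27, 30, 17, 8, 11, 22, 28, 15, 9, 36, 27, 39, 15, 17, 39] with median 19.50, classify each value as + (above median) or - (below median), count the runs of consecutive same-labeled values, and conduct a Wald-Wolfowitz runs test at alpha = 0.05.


Step 1: Compute median = 19.50; label A = above, B = below.
Labels in order: BAABBBAABBAAABBA  (n_A = 8, n_B = 8)
Step 2: Count runs R = 8.
Step 3: Under H0 (random ordering), E[R] = 2*n_A*n_B/(n_A+n_B) + 1 = 2*8*8/16 + 1 = 9.0000.
        Var[R] = 2*n_A*n_B*(2*n_A*n_B - n_A - n_B) / ((n_A+n_B)^2 * (n_A+n_B-1)) = 14336/3840 = 3.7333.
        SD[R] = 1.9322.
Step 4: Continuity-corrected z = (R + 0.5 - E[R]) / SD[R] = (8 + 0.5 - 9.0000) / 1.9322 = -0.2588.
Step 5: Two-sided p-value via normal approximation = 2*(1 - Phi(|z|)) = 0.795809.
Step 6: alpha = 0.05. fail to reject H0.

R = 8, z = -0.2588, p = 0.795809, fail to reject H0.


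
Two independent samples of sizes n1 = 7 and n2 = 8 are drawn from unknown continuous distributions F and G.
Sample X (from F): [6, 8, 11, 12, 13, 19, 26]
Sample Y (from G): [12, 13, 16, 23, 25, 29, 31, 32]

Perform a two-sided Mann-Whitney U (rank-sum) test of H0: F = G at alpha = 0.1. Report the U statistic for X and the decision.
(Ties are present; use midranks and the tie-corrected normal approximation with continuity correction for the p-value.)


Step 1: Combine and sort all 15 observations; assign midranks.
sorted (value, group): (6,X), (8,X), (11,X), (12,X), (12,Y), (13,X), (13,Y), (16,Y), (19,X), (23,Y), (25,Y), (26,X), (29,Y), (31,Y), (32,Y)
ranks: 6->1, 8->2, 11->3, 12->4.5, 12->4.5, 13->6.5, 13->6.5, 16->8, 19->9, 23->10, 25->11, 26->12, 29->13, 31->14, 32->15
Step 2: Rank sum for X: R1 = 1 + 2 + 3 + 4.5 + 6.5 + 9 + 12 = 38.
Step 3: U_X = R1 - n1(n1+1)/2 = 38 - 7*8/2 = 38 - 28 = 10.
       U_Y = n1*n2 - U_X = 56 - 10 = 46.
Step 4: Ties are present, so use the tie-corrected normal approximation (with continuity correction) for the p-value.
Step 5: p-value = 0.042473; compare to alpha = 0.1. reject H0.

U_X = 10, p = 0.042473, reject H0 at alpha = 0.1.


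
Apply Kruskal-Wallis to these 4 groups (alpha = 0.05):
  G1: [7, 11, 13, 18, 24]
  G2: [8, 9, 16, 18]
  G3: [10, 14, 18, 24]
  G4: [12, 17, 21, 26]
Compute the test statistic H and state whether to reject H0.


Step 1: Combine all N = 17 observations and assign midranks.
sorted (value, group, rank): (7,G1,1), (8,G2,2), (9,G2,3), (10,G3,4), (11,G1,5), (12,G4,6), (13,G1,7), (14,G3,8), (16,G2,9), (17,G4,10), (18,G1,12), (18,G2,12), (18,G3,12), (21,G4,14), (24,G1,15.5), (24,G3,15.5), (26,G4,17)
Step 2: Sum ranks within each group.
R_1 = 40.5 (n_1 = 5)
R_2 = 26 (n_2 = 4)
R_3 = 39.5 (n_3 = 4)
R_4 = 47 (n_4 = 4)
Step 3: H = 12/(N(N+1)) * sum(R_i^2/n_i) - 3(N+1)
     = 12/(17*18) * (40.5^2/5 + 26^2/4 + 39.5^2/4 + 47^2/4) - 3*18
     = 0.039216 * 1439.36 - 54
     = 2.445588.
Step 4: Ties present; correction factor C = 1 - 30/(17^3 - 17) = 0.993873. Corrected H = 2.445588 / 0.993873 = 2.460666.
Step 5: Under H0, H ~ chi^2(3); p-value = 0.482442.
Step 6: alpha = 0.05. fail to reject H0.

H = 2.4607, df = 3, p = 0.482442, fail to reject H0.


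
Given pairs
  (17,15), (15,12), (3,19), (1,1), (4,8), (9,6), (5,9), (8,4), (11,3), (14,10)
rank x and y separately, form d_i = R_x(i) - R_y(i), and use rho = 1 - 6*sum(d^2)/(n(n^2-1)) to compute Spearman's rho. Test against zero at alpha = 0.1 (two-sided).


Step 1: Rank x and y separately (midranks; no ties here).
rank(x): 17->10, 15->9, 3->2, 1->1, 4->3, 9->6, 5->4, 8->5, 11->7, 14->8
rank(y): 15->9, 12->8, 19->10, 1->1, 8->5, 6->4, 9->6, 4->3, 3->2, 10->7
Step 2: d_i = R_x(i) - R_y(i); compute d_i^2.
  (10-9)^2=1, (9-8)^2=1, (2-10)^2=64, (1-1)^2=0, (3-5)^2=4, (6-4)^2=4, (4-6)^2=4, (5-3)^2=4, (7-2)^2=25, (8-7)^2=1
sum(d^2) = 108.
Step 3: rho = 1 - 6*108 / (10*(10^2 - 1)) = 1 - 648/990 = 0.345455.
Step 4: Under H0, t = rho * sqrt((n-2)/(1-rho^2)) = 1.0412 ~ t(8).
Step 5: Two-sided p-value from the t-distribution with 8 df = 0.328227.
Step 6: alpha = 0.1. fail to reject H0.

rho = 0.3455, p = 0.328227, fail to reject H0 at alpha = 0.1.


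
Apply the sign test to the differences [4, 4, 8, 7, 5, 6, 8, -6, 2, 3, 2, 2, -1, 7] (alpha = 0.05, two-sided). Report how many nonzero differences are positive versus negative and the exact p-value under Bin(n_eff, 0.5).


Step 1: Discard zero differences. Original n = 14; n_eff = number of nonzero differences = 14.
Nonzero differences (with sign): +4, +4, +8, +7, +5, +6, +8, -6, +2, +3, +2, +2, -1, +7
Step 2: Count signs: positive = 12, negative = 2.
Step 3: Under H0: P(positive) = 0.5, so the number of positives S ~ Bin(14, 0.5).
Step 4: Two-sided exact p-value = sum of Bin(14,0.5) probabilities at or below the observed probability = 0.012939.
Step 5: alpha = 0.05. reject H0.

n_eff = 14, pos = 12, neg = 2, p = 0.012939, reject H0.


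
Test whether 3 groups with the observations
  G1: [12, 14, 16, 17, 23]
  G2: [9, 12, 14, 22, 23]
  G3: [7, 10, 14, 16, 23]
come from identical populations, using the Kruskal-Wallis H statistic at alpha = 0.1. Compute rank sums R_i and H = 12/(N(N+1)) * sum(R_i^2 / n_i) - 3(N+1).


Step 1: Combine all N = 15 observations and assign midranks.
sorted (value, group, rank): (7,G3,1), (9,G2,2), (10,G3,3), (12,G1,4.5), (12,G2,4.5), (14,G1,7), (14,G2,7), (14,G3,7), (16,G1,9.5), (16,G3,9.5), (17,G1,11), (22,G2,12), (23,G1,14), (23,G2,14), (23,G3,14)
Step 2: Sum ranks within each group.
R_1 = 46 (n_1 = 5)
R_2 = 39.5 (n_2 = 5)
R_3 = 34.5 (n_3 = 5)
Step 3: H = 12/(N(N+1)) * sum(R_i^2/n_i) - 3(N+1)
     = 12/(15*16) * (46^2/5 + 39.5^2/5 + 34.5^2/5) - 3*16
     = 0.050000 * 973.3 - 48
     = 0.665000.
Step 4: Ties present; correction factor C = 1 - 60/(15^3 - 15) = 0.982143. Corrected H = 0.665000 / 0.982143 = 0.677091.
Step 5: Under H0, H ~ chi^2(2); p-value = 0.712806.
Step 6: alpha = 0.1. fail to reject H0.

H = 0.6771, df = 2, p = 0.712806, fail to reject H0.


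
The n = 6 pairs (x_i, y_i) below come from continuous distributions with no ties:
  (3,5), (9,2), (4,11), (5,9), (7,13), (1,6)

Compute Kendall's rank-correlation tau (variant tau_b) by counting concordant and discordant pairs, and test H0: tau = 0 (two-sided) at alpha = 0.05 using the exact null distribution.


Step 1: Enumerate the 15 unordered pairs (i,j) with i<j and classify each by sign(x_j-x_i) * sign(y_j-y_i).
  (1,2):dx=+6,dy=-3->D; (1,3):dx=+1,dy=+6->C; (1,4):dx=+2,dy=+4->C; (1,5):dx=+4,dy=+8->C
  (1,6):dx=-2,dy=+1->D; (2,3):dx=-5,dy=+9->D; (2,4):dx=-4,dy=+7->D; (2,5):dx=-2,dy=+11->D
  (2,6):dx=-8,dy=+4->D; (3,4):dx=+1,dy=-2->D; (3,5):dx=+3,dy=+2->C; (3,6):dx=-3,dy=-5->C
  (4,5):dx=+2,dy=+4->C; (4,6):dx=-4,dy=-3->C; (5,6):dx=-6,dy=-7->C
Step 2: C = 8, D = 7, total pairs = 15.
Step 3: tau = (C - D)/(n(n-1)/2) = (8 - 7)/15 = 0.066667.
Step 4: Exact two-sided p-value (enumerate n! = 720 permutations of y under H0): p = 1.000000.
Step 5: alpha = 0.05. fail to reject H0.

tau_b = 0.0667 (C=8, D=7), p = 1.000000, fail to reject H0.


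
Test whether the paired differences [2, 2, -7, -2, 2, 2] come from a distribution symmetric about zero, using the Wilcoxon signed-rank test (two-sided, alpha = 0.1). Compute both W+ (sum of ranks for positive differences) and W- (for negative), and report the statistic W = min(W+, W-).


Step 1: Drop any zero differences (none here) and take |d_i|.
|d| = [2, 2, 7, 2, 2, 2]
Step 2: Midrank |d_i| (ties get averaged ranks).
ranks: |2|->3, |2|->3, |7|->6, |2|->3, |2|->3, |2|->3
Step 3: Attach original signs; sum ranks with positive sign and with negative sign.
W+ = 3 + 3 + 3 + 3 = 12
W- = 6 + 3 = 9
(Check: W+ + W- = 21 should equal n(n+1)/2 = 21.)
Step 4: Test statistic W = min(W+, W-) = 9.
Step 5: Ties in |d|, so use the tie-corrected normal approximation.
        E[W] = n(n+1)/4 = 6*7/4 = 10.5.
        Tie groups: |d|=2 (t=5); sum(t^3 - t) = 120.
        Var[W] = n(n+1)(2n+1)/24 - sum(t^3-t)/48 = 546/24 - 120/48 = 20.25.
        z = (W - E[W]) / sqrt(Var[W]) = (9 - 10.5) / 4.5000 = -0.3333.
        Two-sided p = 2*Phi(z) = 0.738883.
Step 6: alpha = 0.1. fail to reject H0.

W+ = 12, W- = 9, W = min = 9, p = 0.738883, fail to reject H0.


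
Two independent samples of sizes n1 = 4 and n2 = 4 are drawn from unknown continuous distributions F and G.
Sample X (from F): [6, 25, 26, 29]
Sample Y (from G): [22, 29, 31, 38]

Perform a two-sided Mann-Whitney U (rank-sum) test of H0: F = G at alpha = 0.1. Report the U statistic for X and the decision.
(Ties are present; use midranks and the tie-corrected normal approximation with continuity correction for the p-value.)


Step 1: Combine and sort all 8 observations; assign midranks.
sorted (value, group): (6,X), (22,Y), (25,X), (26,X), (29,X), (29,Y), (31,Y), (38,Y)
ranks: 6->1, 22->2, 25->3, 26->4, 29->5.5, 29->5.5, 31->7, 38->8
Step 2: Rank sum for X: R1 = 1 + 3 + 4 + 5.5 = 13.5.
Step 3: U_X = R1 - n1(n1+1)/2 = 13.5 - 4*5/2 = 13.5 - 10 = 3.5.
       U_Y = n1*n2 - U_X = 16 - 3.5 = 12.5.
Step 4: Ties are present, so use the tie-corrected normal approximation (with continuity correction) for the p-value.
Step 5: p-value = 0.245383; compare to alpha = 0.1. fail to reject H0.

U_X = 3.5, p = 0.245383, fail to reject H0 at alpha = 0.1.


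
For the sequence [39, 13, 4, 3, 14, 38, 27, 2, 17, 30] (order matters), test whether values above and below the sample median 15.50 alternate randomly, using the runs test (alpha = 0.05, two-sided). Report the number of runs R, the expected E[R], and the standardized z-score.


Step 1: Compute median = 15.50; label A = above, B = below.
Labels in order: ABBBBAABAA  (n_A = 5, n_B = 5)
Step 2: Count runs R = 5.
Step 3: Under H0 (random ordering), E[R] = 2*n_A*n_B/(n_A+n_B) + 1 = 2*5*5/10 + 1 = 6.0000.
        Var[R] = 2*n_A*n_B*(2*n_A*n_B - n_A - n_B) / ((n_A+n_B)^2 * (n_A+n_B-1)) = 2000/900 = 2.2222.
        SD[R] = 1.4907.
Step 4: Continuity-corrected z = (R + 0.5 - E[R]) / SD[R] = (5 + 0.5 - 6.0000) / 1.4907 = -0.3354.
Step 5: Two-sided p-value via normal approximation = 2*(1 - Phi(|z|)) = 0.737316.
Step 6: alpha = 0.05. fail to reject H0.

R = 5, z = -0.3354, p = 0.737316, fail to reject H0.


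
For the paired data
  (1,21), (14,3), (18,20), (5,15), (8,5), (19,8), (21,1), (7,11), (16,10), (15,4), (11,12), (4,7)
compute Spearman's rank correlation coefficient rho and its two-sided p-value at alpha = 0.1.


Step 1: Rank x and y separately (midranks; no ties here).
rank(x): 1->1, 14->7, 18->10, 5->3, 8->5, 19->11, 21->12, 7->4, 16->9, 15->8, 11->6, 4->2
rank(y): 21->12, 3->2, 20->11, 15->10, 5->4, 8->6, 1->1, 11->8, 10->7, 4->3, 12->9, 7->5
Step 2: d_i = R_x(i) - R_y(i); compute d_i^2.
  (1-12)^2=121, (7-2)^2=25, (10-11)^2=1, (3-10)^2=49, (5-4)^2=1, (11-6)^2=25, (12-1)^2=121, (4-8)^2=16, (9-7)^2=4, (8-3)^2=25, (6-9)^2=9, (2-5)^2=9
sum(d^2) = 406.
Step 3: rho = 1 - 6*406 / (12*(12^2 - 1)) = 1 - 2436/1716 = -0.419580.
Step 4: Under H0, t = rho * sqrt((n-2)/(1-rho^2)) = -1.4617 ~ t(10).
Step 5: Two-sided p-value from the t-distribution with 10 df = 0.174519.
Step 6: alpha = 0.1. fail to reject H0.

rho = -0.4196, p = 0.174519, fail to reject H0 at alpha = 0.1.
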